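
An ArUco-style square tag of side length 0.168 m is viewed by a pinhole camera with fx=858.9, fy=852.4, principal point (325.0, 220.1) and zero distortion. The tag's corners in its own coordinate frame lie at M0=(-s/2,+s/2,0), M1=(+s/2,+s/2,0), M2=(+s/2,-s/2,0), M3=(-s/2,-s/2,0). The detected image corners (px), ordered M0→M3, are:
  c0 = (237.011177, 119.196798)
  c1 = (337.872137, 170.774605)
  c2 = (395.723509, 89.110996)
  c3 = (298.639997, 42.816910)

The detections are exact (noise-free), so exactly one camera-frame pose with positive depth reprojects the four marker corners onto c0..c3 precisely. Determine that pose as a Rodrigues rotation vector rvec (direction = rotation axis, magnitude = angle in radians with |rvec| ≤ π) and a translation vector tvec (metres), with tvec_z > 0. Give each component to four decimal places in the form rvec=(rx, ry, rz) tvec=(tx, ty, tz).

rvec=(-0.4988, 0.1173, 0.5326) tvec=(-0.0111, -0.1701, 1.2485)

Intrinsics K: fx=858.9, fy=852.4, cx=325.0, cy=220.1
Marker side s = 0.168 m; corners in marker frame (Z=0):
  M0 = (-0.0840, +0.0840, 0)
  M1 = (+0.0840, +0.0840, 0)
  M2 = (+0.0840, -0.0840, 0)
  M3 = (-0.0840, -0.0840, 0)
Detected image corners:
  c0 = (237.011177, 119.196798) px
  c1 = (337.872137, 170.774605) px
  c2 = (395.723509, 89.110996) px
  c3 = (298.639997, 42.816910) px
Planar DLT: solve 8×8 A·h = b for H (H[2,2]=1):
  H  [+529.36645 -463.73436 +317.38681]
  H  [+271.08046 +434.23354 +103.96064]
  H  [-0.18730 -0.34024 +1.00000]
B = K⁻¹H; ‖b₁‖=0.800979, ‖b₂‖=0.800979; λ = 2/(‖b₁‖+‖b₂‖) = 1.248472, sign → tz>0 ⇒ λ=+1.248472
r₁ = λ·B[:,0] = (+0.85795,+0.45742,-0.23384); r₂ = λ·B[:,1] = (-0.51334,+0.74569,-0.42478)
r₃ = r₁×r₂ = (-0.01993,+0.48448,+0.87458); SVD([r₁ r₂ r₃]) → R = UVᵀ:
  R  [+0.85795 -0.51334 -0.01993]
  R  [+0.45742 +0.74569 +0.48448]
  R  [-0.23384 -0.42478 +0.87458]
t = (-0.01107, -0.17010, +1.24847) m
tr R = 2.478216; θ = arccos((tr R − 1)/2) = 0.739051 rad = 42.345°
axis k = ((R−Rᵀ)₃₂, (R−Rᵀ)₁₃, (R−Rᵀ)₂₁) / (2 sinθ) = (-0.674937, +0.158783, +0.720589)
rvec = θ·k = (-0.498813, +0.117349, +0.532552)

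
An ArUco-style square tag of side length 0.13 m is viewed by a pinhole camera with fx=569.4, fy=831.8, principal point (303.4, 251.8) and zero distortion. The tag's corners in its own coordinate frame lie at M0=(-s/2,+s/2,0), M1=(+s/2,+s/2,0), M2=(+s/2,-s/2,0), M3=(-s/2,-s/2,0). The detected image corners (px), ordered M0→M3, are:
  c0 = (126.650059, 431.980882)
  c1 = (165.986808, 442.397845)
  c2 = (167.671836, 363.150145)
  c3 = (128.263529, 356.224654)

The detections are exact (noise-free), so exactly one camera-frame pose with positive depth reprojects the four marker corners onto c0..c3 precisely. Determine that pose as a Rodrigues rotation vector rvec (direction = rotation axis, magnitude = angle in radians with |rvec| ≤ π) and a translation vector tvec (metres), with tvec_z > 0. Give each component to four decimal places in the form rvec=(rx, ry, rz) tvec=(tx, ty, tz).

rvec=(-0.0085, 0.5046, 0.0300) tvec=(-0.3840, 0.2458, 1.3955)

Intrinsics K: fx=569.4, fy=831.8, cx=303.4, cy=251.8
Marker side s = 0.13 m; corners in marker frame (Z=0):
  M0 = (-0.0650, +0.0650, 0)
  M1 = (+0.0650, +0.0650, 0)
  M2 = (+0.0650, -0.0650, 0)
  M3 = (-0.0650, -0.0650, 0)
Detected image corners:
  c0 = (126.650059, 431.980882) px
  c1 = (165.986808, 442.397845) px
  c2 = (167.671836, 363.150145) px
  c3 = (128.263529, 356.224654) px
Planar DLT: solve 8×8 A·h = b for H (H[2,2]=1):
  H  [+251.88353 -12.75876 +146.69973]
  H  [-71.34952 +595.65416 +398.33940]
  H  [-0.34648 -0.00053 +1.00000]
B = K⁻¹H; ‖b₁‖=0.716606, ‖b₂‖=0.716606; λ = 2/(‖b₁‖+‖b₂‖) = 1.395467, sign → tz>0 ⇒ λ=+1.395467
r₁ = λ·B[:,0] = (+0.87494,+0.02666,-0.48350); r₂ = λ·B[:,1] = (-0.03087,+0.99952,-0.00074)
r₃ = r₁×r₂ = (+0.48325,+0.01558,+0.87534); SVD([r₁ r₂ r₃]) → R = UVᵀ:
  R  [+0.87494 -0.03087 +0.48325]
  R  [+0.02666 +0.99952 +0.01558]
  R  [-0.48350 -0.00074 +0.87534]
t = (-0.38404, +0.24584, +1.39547) m
tr R = 2.749804; θ = arccos((tr R − 1)/2) = 0.505563 rad = 28.967°
axis k = ((R−Rᵀ)₃₂, (R−Rᵀ)₁₃, (R−Rᵀ)₂₁) / (2 sinθ) = (-0.016850, +0.998092, +0.059402)
rvec = θ·k = (-0.008519, +0.504598, +0.030032)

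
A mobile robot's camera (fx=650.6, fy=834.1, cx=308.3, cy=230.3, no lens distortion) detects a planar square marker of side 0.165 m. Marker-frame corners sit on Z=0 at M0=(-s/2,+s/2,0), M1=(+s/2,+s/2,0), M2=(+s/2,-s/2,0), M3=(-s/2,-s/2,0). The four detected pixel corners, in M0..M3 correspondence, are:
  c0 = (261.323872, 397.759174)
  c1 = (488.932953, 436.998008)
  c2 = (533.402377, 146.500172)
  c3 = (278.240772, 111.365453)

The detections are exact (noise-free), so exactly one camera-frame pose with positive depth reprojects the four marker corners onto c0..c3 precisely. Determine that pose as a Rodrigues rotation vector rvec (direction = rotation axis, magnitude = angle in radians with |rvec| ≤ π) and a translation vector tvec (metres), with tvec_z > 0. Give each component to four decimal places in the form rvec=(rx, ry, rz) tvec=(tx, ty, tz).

rvec=(0.2993, 0.0942, 0.1049) tvec=(0.0546, 0.0270, 0.4461)

Intrinsics K: fx=650.6, fy=834.1, cx=308.3, cy=230.3
Marker side s = 0.165 m; corners in marker frame (Z=0):
  M0 = (-0.0825, +0.0825, 0)
  M1 = (+0.0825, +0.0825, 0)
  M2 = (+0.0825, -0.0825, 0)
  M3 = (-0.0825, -0.0825, 0)
Detected image corners:
  c0 = (261.323872, 397.759174) px
  c1 = (488.932953, 436.998008) px
  c2 = (533.402377, 146.500172) px
  c3 = (278.240772, 111.365453) px
Planar DLT: solve 8×8 A·h = b for H (H[2,2]=1):
  H  [+1390.93621 +76.72244 +387.90844]
  H  [+178.91823 +1930.94768 +280.86089]
  H  [-0.17259 +0.66983 +1.00000]
B = K⁻¹H; ‖b₁‖=2.241793, ‖b₂‖=2.241793; λ = 2/(‖b₁‖+‖b₂‖) = 0.446071, sign → tz>0 ⇒ λ=+0.446071
r₁ = λ·B[:,0] = (+0.99015,+0.11694,-0.07699); r₂ = λ·B[:,1] = (-0.08899,+0.95016,+0.29879)
r₃ = r₁×r₂ = (+0.10809,-0.28900,+0.95121); SVD([r₁ r₂ r₃]) → R = UVᵀ:
  R  [+0.99015 -0.08899 +0.10809]
  R  [+0.11694 +0.95016 -0.28900]
  R  [-0.07699 +0.29879 +0.95121]
t = (+0.05458, +0.02704, +0.44607) m
tr R = 2.891518; θ = arccos((tr R − 1)/2) = 0.330873 rad = 18.958°
axis k = ((R−Rᵀ)₃₂, (R−Rᵀ)₁₃, (R−Rᵀ)₂₁) / (2 sinθ) = (+0.904661, +0.284849, +0.316938)
rvec = θ·k = (+0.299328, +0.094249, +0.104866)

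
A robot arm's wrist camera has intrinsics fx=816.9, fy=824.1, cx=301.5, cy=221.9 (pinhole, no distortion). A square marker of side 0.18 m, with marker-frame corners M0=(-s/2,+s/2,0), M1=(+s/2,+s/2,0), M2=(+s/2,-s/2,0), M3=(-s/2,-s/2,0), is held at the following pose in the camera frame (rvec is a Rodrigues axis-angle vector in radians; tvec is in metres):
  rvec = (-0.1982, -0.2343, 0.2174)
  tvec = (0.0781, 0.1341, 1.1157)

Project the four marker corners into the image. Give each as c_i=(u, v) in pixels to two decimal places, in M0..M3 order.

c0=(283.00, 374.18) c1=(408.87, 400.39) c2=(429.34, 271.26) c3=(308.59, 241.66)

Intrinsics K: fx=816.9, fy=824.1, cx=301.5, cy=221.9
Marker side s = 0.18 m; corners in marker frame (Z=0):
  M0 = (-0.0900, +0.0900, 0)
  M1 = (+0.0900, +0.0900, 0)
  M2 = (+0.0900, -0.0900, 0)
  M3 = (-0.0900, -0.0900, 0)
rvec = (-0.1982, -0.2343, 0.2174), |rvec| = θ = 0.37609 rad = 21.548°
Rodrigues: sinθ=0.36729, 1−cosθ=0.06989; R = I + sinθ·[k]× + (1−cosθ)·[k]×²:
    [+0.94952 -0.18936 -0.25011]
    [+0.23526 +0.95723 +0.16839]
    [+0.20752 -0.21873 +0.95346]
t = (0.0781, 0.1341, 1.1157) m
M0: Pc = R·M0+t = (-0.02440, +0.19908, +1.07734); u = 816.9·(-0.02440)/1.07734 + 301.5 = 282.9988, v = 824.1·(+0.19908)/1.07734 + 221.9 = 374.1830
M1: Pc = R·M1+t = (+0.14651, +0.24142, +1.11469); u = 816.9·(+0.14651)/1.11469 + 301.5 = 408.8725, v = 824.1·(+0.24142)/1.11469 + 221.9 = 400.3869
M2: Pc = R·M2+t = (+0.18060, +0.06912, +1.15406); u = 816.9·(+0.18060)/1.15406 + 301.5 = 429.3369, v = 824.1·(+0.06912)/1.15406 + 221.9 = 271.2591
M3: Pc = R·M3+t = (+0.00969, +0.02678, +1.11671); u = 816.9·(+0.00969)/1.11671 + 301.5 = 308.5856, v = 824.1·(+0.02678)/1.11671 + 221.9 = 241.6597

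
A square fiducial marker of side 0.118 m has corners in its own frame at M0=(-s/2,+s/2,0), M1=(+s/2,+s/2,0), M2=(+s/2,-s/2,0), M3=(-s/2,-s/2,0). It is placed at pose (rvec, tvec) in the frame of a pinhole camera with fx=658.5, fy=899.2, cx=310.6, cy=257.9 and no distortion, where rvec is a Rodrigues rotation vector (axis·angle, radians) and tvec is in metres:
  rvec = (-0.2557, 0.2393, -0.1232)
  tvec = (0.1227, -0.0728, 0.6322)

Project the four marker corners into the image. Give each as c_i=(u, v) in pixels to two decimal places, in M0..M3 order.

c0=(385.01, 247.53) c1=(512.28, 220.61) c2=(491.34, 61.98) c3=(370.89, 93.81)

Intrinsics K: fx=658.5, fy=899.2, cx=310.6, cy=257.9
Marker side s = 0.118 m; corners in marker frame (Z=0):
  M0 = (-0.0590, +0.0590, 0)
  M1 = (+0.0590, +0.0590, 0)
  M2 = (+0.0590, -0.0590, 0)
  M3 = (-0.0590, -0.0590, 0)
rvec = (-0.2557, 0.2393, -0.1232), |rvec| = θ = 0.37125 rad = 21.271°
Rodrigues: sinθ=0.36278, 1−cosθ=0.06812; R = I + sinθ·[k]× + (1−cosθ)·[k]×²:
    [+0.96419 +0.09014 +0.24941]
    [-0.15063 +0.96018 +0.23529]
    [-0.21827 -0.26444 +0.93938]
t = (0.1227, -0.0728, 0.6322) m
M0: Pc = R·M0+t = (+0.07113, -0.00726, +0.62948); u = 658.5·(+0.07113)/0.62948 + 310.6 = 385.0109, v = 899.2·(-0.00726)/0.62948 + 257.9 = 247.5264
M1: Pc = R·M1+t = (+0.18491, -0.02504, +0.60372); u = 658.5·(+0.18491)/0.60372 + 310.6 = 512.2837, v = 899.2·(-0.02504)/0.60372 + 257.9 = 220.6094
M2: Pc = R·M2+t = (+0.17427, -0.13834, +0.63492); u = 658.5·(+0.17427)/0.63492 + 310.6 = 491.3398, v = 899.2·(-0.13834)/0.63492 + 257.9 = 61.9812
M3: Pc = R·M3+t = (+0.06049, -0.12056, +0.66068); u = 658.5·(+0.06049)/0.66068 + 310.6 = 370.8945, v = 899.2·(-0.12056)/0.66068 + 257.9 = 93.8108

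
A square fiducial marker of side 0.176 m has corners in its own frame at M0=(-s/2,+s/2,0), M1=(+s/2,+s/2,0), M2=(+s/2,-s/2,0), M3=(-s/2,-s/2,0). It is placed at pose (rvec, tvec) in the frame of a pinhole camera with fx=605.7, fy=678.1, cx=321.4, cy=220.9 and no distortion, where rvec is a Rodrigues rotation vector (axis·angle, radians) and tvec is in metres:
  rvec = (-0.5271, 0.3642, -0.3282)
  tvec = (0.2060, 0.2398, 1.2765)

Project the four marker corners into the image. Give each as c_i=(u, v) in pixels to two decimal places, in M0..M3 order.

Intrinsics K: fx=605.7, fy=678.1, cx=321.4, cy=220.9
Marker side s = 0.176 m; corners in marker frame (Z=0):
  M0 = (-0.0880, +0.0880, 0)
  M1 = (+0.0880, +0.0880, 0)
  M2 = (+0.0880, -0.0880, 0)
  M3 = (-0.0880, -0.0880, 0)
rvec = (-0.5271, 0.3642, -0.3282), |rvec| = θ = 0.71986 rad = 41.245°
Rodrigues: sinθ=0.65928, 1−cosθ=0.24810; R = I + sinθ·[k]× + (1−cosθ)·[k]×²:
    [+0.88492 +0.20867 +0.41638]
    [-0.39249 +0.81541 +0.42551]
    [-0.25072 -0.53997 +0.80347]
t = (0.2060, 0.2398, 1.2765) m
M0: Pc = R·M0+t = (+0.14649, +0.34610, +1.25105); u = 605.7·(+0.14649)/1.25105 + 321.4 = 392.3237, v = 678.1·(+0.34610)/1.25105 + 220.9 = 408.4926
M1: Pc = R·M1+t = (+0.30224, +0.27702, +1.20692); u = 605.7·(+0.30224)/1.20692 + 321.4 = 473.0791, v = 678.1·(+0.27702)/1.20692 + 220.9 = 376.5401
M2: Pc = R·M2+t = (+0.26551, +0.13350, +1.30195); u = 605.7·(+0.26551)/1.30195 + 321.4 = 444.9217, v = 678.1·(+0.13350)/1.30195 + 220.9 = 290.4337
M3: Pc = R·M3+t = (+0.10976, +0.20258, +1.34608); u = 605.7·(+0.10976)/1.34608 + 321.4 = 370.7908, v = 678.1·(+0.20258)/1.34608 + 220.9 = 322.9531

c0=(392.32, 408.49) c1=(473.08, 376.54) c2=(444.92, 290.43) c3=(370.79, 322.95)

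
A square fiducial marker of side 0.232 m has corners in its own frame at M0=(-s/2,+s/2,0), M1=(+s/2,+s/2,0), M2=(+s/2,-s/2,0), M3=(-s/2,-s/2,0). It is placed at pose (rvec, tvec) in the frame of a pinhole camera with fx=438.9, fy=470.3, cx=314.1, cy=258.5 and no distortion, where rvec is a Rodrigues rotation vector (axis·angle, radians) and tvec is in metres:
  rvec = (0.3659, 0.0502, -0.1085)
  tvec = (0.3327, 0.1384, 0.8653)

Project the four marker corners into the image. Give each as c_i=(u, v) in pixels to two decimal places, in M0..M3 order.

Intrinsics K: fx=438.9, fy=470.3, cx=314.1, cy=258.5
Marker side s = 0.232 m; corners in marker frame (Z=0):
  M0 = (-0.1160, +0.1160, 0)
  M1 = (+0.1160, +0.1160, 0)
  M2 = (+0.1160, -0.1160, 0)
  M3 = (-0.1160, -0.1160, 0)
rvec = (0.3659, 0.0502, -0.1085), |rvec| = θ = 0.38494 rad = 22.055°
Rodrigues: sinθ=0.37550, 1−cosθ=0.07318; R = I + sinθ·[k]× + (1−cosθ)·[k]×²:
    [+0.99294 +0.11491 +0.02936]
    [-0.09677 +0.92807 -0.35962]
    [-0.06858 +0.35424 +0.93264]
t = (0.3327, 0.1384, 0.8653) m
M0: Pc = R·M0+t = (+0.23085, +0.25728, +0.91435); u = 438.9·(+0.23085)/0.91435 + 314.1 = 424.9107, v = 470.3·(+0.25728)/0.91435 + 258.5 = 390.8341
M1: Pc = R·M1+t = (+0.46121, +0.23483, +0.89844); u = 438.9·(+0.46121)/0.89844 + 314.1 = 539.4085, v = 470.3·(+0.23483)/0.89844 + 258.5 = 381.4255
M2: Pc = R·M2+t = (+0.43455, +0.01952, +0.81625); u = 438.9·(+0.43455)/0.81625 + 314.1 = 547.7587, v = 470.3·(+0.01952)/0.81625 + 258.5 = 269.7462
M3: Pc = R·M3+t = (+0.20419, +0.04197, +0.83216); u = 438.9·(+0.20419)/0.83216 + 314.1 = 421.7935, v = 470.3·(+0.04197)/0.83216 + 258.5 = 282.2192

c0=(424.91, 390.83) c1=(539.41, 381.43) c2=(547.76, 269.75) c3=(421.79, 282.22)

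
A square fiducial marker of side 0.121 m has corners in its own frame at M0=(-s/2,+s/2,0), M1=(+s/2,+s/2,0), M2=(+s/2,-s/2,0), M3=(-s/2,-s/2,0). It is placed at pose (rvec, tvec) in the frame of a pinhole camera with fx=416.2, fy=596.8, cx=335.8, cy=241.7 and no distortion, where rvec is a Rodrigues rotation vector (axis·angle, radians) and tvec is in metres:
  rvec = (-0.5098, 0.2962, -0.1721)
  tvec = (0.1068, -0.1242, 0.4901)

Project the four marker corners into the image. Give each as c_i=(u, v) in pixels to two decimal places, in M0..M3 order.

Intrinsics K: fx=416.2, fy=596.8, cx=335.8, cy=241.7
Marker side s = 0.121 m; corners in marker frame (Z=0):
  M0 = (-0.0605, +0.0605, 0)
  M1 = (+0.0605, +0.0605, 0)
  M2 = (+0.0605, -0.0605, 0)
  M3 = (-0.0605, -0.0605, 0)
rvec = (-0.5098, 0.2962, -0.1721), |rvec| = θ = 0.61421 rad = 35.191°
Rodrigues: sinθ=0.57631, 1−cosθ=0.18277; R = I + sinθ·[k]× + (1−cosθ)·[k]×²:
    [+0.94315 +0.08832 +0.32043]
    [-0.23464 +0.85974 +0.45365]
    [-0.23542 -0.50304 +0.83158]
t = (0.1068, -0.1242, 0.4901) m
M0: Pc = R·M0+t = (+0.05508, -0.05799, +0.47391); u = 416.2·(+0.05508)/0.47391 + 335.8 = 384.1757, v = 596.8·(-0.05799)/0.47391 + 241.7 = 168.6720
M1: Pc = R·M1+t = (+0.16920, -0.08638, +0.44542); u = 416.2·(+0.16920)/0.44542 + 335.8 = 493.9028, v = 596.8·(-0.08638)/0.44542 + 241.7 = 125.9617
M2: Pc = R·M2+t = (+0.15852, -0.19041, +0.50629); u = 416.2·(+0.15852)/0.50629 + 335.8 = 466.1097, v = 596.8·(-0.19041)/0.50629 + 241.7 = 17.2511
M3: Pc = R·M3+t = (+0.04440, -0.16202, +0.53478); u = 416.2·(+0.04440)/0.53478 + 335.8 = 370.3521, v = 596.8·(-0.16202)/0.53478 + 241.7 = 60.8908

c0=(384.18, 168.67) c1=(493.90, 125.96) c2=(466.11, 17.25) c3=(370.35, 60.89)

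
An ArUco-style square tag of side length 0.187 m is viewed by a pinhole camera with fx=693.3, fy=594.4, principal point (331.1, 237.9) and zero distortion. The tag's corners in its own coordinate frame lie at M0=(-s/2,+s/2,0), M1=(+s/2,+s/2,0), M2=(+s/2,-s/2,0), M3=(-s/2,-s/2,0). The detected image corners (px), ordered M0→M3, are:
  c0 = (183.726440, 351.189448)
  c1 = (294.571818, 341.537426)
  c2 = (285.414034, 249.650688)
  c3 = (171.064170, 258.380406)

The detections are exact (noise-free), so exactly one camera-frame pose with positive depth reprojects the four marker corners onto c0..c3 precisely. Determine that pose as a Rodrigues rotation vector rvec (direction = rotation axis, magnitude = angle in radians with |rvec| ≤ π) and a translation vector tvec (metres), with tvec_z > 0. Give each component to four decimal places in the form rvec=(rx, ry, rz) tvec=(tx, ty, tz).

rvec=(0.1827, -0.0881, -0.0799) tvec=(-0.1617, 0.1225, 1.1565)

Intrinsics K: fx=693.3, fy=594.4, cx=331.1, cy=237.9
Marker side s = 0.187 m; corners in marker frame (Z=0):
  M0 = (-0.0935, +0.0935, 0)
  M1 = (+0.0935, +0.0935, 0)
  M2 = (+0.0935, -0.0935, 0)
  M3 = (-0.0935, -0.0935, 0)
Detected image corners:
  c0 = (183.726440, 351.189448) px
  c1 = (294.571818, 341.537426) px
  c2 = (285.414034, 249.650688) px
  c3 = (171.064170, 258.380406) px
Planar DLT: solve 8×8 A·h = b for H (H[2,2]=1):
  H  [+618.18238 +95.60805 +234.14039]
  H  [-28.38145 +541.77024 +300.84928]
  H  [+0.06930 +0.15972 +1.00000]
B = K⁻¹H; ‖b₁‖=0.864648, ‖b₂‖=0.864648; λ = 2/(‖b₁‖+‖b₂‖) = 1.156540, sign → tz>0 ⇒ λ=+1.156540
r₁ = λ·B[:,0] = (+0.99295,-0.08730,+0.08015); r₂ = λ·B[:,1] = (+0.07127,+0.98020,+0.18473)
r₃ = r₁×r₂ = (-0.09469,-0.17771,+0.97952); SVD([r₁ r₂ r₃]) → R = UVᵀ:
  R  [+0.99295 +0.07127 -0.09469]
  R  [-0.08730 +0.98020 -0.17771]
  R  [+0.08015 +0.18473 +0.97952]
t = (-0.16174, +0.12248, +1.15654) m
tr R = 2.952670; θ = arccos((tr R − 1)/2) = 0.217985 rad = 12.490°
axis k = ((R−Rᵀ)₃₂, (R−Rᵀ)₁₃, (R−Rᵀ)₂₁) / (2 sinθ) = (+0.837958, -0.404246, -0.366621)
rvec = θ·k = (+0.182662, -0.088119, -0.079918)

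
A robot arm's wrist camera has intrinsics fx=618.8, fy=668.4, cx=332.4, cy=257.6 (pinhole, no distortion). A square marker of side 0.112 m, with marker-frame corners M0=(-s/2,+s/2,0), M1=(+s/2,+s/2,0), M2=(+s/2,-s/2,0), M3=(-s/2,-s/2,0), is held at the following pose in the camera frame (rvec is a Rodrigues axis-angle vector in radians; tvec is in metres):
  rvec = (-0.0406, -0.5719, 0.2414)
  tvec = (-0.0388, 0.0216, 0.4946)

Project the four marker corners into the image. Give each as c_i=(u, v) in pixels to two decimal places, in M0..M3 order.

c0=(202.45, 348.88) c1=(326.10, 372.68) c2=(354.33, 233.04) c3=(237.33, 192.19)

Intrinsics K: fx=618.8, fy=668.4, cx=332.4, cy=257.6
Marker side s = 0.112 m; corners in marker frame (Z=0):
  M0 = (-0.0560, +0.0560, 0)
  M1 = (+0.0560, +0.0560, 0)
  M2 = (+0.0560, -0.0560, 0)
  M3 = (-0.0560, -0.0560, 0)
rvec = (-0.0406, -0.5719, 0.2414), |rvec| = θ = 0.62209 rad = 35.643°
Rodrigues: sinθ=0.58273, 1−cosθ=0.18734; R = I + sinθ·[k]× + (1−cosθ)·[k]×²:
    [+0.81346 -0.21489 -0.54046]
    [+0.23737 +0.97099 -0.02880]
    [+0.53098 -0.10486 +0.84087]
t = (-0.0388, 0.0216, 0.4946) m
M0: Pc = R·M0+t = (-0.09639, +0.06268, +0.45899); u = 618.8·(-0.09639)/0.45899 + 332.4 = 202.4532, v = 668.4·(+0.06268)/0.45899 + 257.6 = 348.8809
M1: Pc = R·M1+t = (-0.00528, +0.08927, +0.51846); u = 618.8·(-0.00528)/0.51846 + 332.4 = 326.0983, v = 668.4·(+0.08927)/0.51846 + 257.6 = 372.6843
M2: Pc = R·M2+t = (+0.01879, -0.01948, +0.53021); u = 618.8·(+0.01879)/0.53021 + 332.4 = 354.3269, v = 668.4·(-0.01948)/0.53021 + 257.6 = 233.0390
M3: Pc = R·M3+t = (-0.07232, -0.04607, +0.47074); u = 618.8·(-0.07232)/0.47074 + 332.4 = 237.3328, v = 668.4·(-0.04607)/0.47074 + 257.6 = 192.1878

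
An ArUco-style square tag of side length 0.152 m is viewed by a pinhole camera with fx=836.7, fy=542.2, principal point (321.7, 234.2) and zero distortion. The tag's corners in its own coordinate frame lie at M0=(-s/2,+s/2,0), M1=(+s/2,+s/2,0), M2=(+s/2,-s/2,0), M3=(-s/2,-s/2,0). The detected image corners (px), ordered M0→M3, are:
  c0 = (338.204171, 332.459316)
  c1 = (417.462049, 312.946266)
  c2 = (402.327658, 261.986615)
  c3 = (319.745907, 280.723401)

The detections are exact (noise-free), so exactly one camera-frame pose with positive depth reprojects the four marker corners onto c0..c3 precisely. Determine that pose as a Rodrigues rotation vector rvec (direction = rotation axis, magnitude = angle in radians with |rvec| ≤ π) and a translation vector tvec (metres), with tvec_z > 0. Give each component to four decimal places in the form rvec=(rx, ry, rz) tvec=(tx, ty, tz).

rvec=(0.3008, -0.3158, -0.2635) tvec=(0.0821, 0.1652, 1.4185)

Intrinsics K: fx=836.7, fy=542.2, cx=321.7, cy=234.2
Marker side s = 0.152 m; corners in marker frame (Z=0):
  M0 = (-0.0760, +0.0760, 0)
  M1 = (+0.0760, +0.0760, 0)
  M2 = (+0.0760, -0.0760, 0)
  M3 = (-0.0760, -0.0760, 0)
Detected image corners:
  c0 = (338.204171, 332.459316) px
  c1 = (417.462049, 312.946266) px
  c2 = (402.327658, 261.986615) px
  c3 = (319.745907, 280.723401) px
Planar DLT: solve 8×8 A·h = b for H (H[2,2]=1):
  H  [+600.79755 +195.93918 +370.15399]
  H  [-70.69341 +406.59452 +297.34597]
  H  [+0.18575 +0.23168 +1.00000]
B = K⁻¹H; ‖b₁‖=0.704984, ‖b₂‖=0.704984; λ = 2/(‖b₁‖+‖b₂‖) = 1.418472, sign → tz>0 ⇒ λ=+1.418472
r₁ = λ·B[:,0] = (+0.91724,-0.29875,+0.26348); r₂ = λ·B[:,1] = (+0.20582,+0.92176,+0.32863)
r₃ = r₁×r₂ = (-0.34105,-0.24720,+0.90696); SVD([r₁ r₂ r₃]) → R = UVᵀ:
  R  [+0.91724 +0.20582 -0.34105]
  R  [-0.29875 +0.92176 -0.24720]
  R  [+0.26348 +0.32863 +0.90696]
t = (+0.08214, +0.16520, +1.41847) m
tr R = 2.745954; θ = arccos((tr R − 1)/2) = 0.509523 rad = 29.194°
axis k = ((R−Rᵀ)₃₂, (R−Rᵀ)₁₃, (R−Rᵀ)₂₁) / (2 sinθ) = (+0.590287, -0.619698, -0.517238)
rvec = θ·k = (+0.300765, -0.315751, -0.263545)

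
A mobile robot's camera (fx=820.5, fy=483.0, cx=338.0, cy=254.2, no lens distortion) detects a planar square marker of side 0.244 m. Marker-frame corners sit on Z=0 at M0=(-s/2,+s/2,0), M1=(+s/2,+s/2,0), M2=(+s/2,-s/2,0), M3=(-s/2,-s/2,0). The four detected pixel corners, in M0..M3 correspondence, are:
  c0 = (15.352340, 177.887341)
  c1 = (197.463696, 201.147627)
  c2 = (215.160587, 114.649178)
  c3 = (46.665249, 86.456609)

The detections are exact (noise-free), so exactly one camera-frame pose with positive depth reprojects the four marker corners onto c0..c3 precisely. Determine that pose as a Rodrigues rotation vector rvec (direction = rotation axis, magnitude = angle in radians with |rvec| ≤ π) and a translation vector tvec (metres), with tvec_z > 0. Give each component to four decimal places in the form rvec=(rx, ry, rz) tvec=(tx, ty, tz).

Intrinsics K: fx=820.5, fy=483.0, cx=338.0, cy=254.2
Marker side s = 0.244 m; corners in marker frame (Z=0):
  M0 = (-0.1220, +0.1220, 0)
  M1 = (+0.1220, +0.1220, 0)
  M2 = (+0.1220, -0.1220, 0)
  M3 = (-0.1220, -0.1220, 0)
Detected image corners:
  c0 = (15.352340, 177.887341) px
  c1 = (197.463696, 201.147627) px
  c2 = (215.160587, 114.649178) px
  c3 = (46.665249, 86.456609) px
Planar DLT: solve 8×8 A·h = b for H (H[2,2]=1):
  H  [+753.93148 -132.06791 +122.35364]
  H  [+150.28197 +324.28366 +144.02204]
  H  [+0.30686 -0.27543 +1.00000]
B = K⁻¹H; ‖b₁‖=0.862871, ‖b₂‖=0.862871; λ = 2/(‖b₁‖+‖b₂‖) = 1.158921, sign → tz>0 ⇒ λ=+1.158921
r₁ = λ·B[:,0] = (+0.91840,+0.17342,+0.35563); r₂ = λ·B[:,1] = (-0.05505,+0.94609,-0.31920)
r₃ = r₁×r₂ = (-0.39182,+0.27358,+0.87843); SVD([r₁ r₂ r₃]) → R = UVᵀ:
  R  [+0.91840 -0.05505 -0.39182]
  R  [+0.17342 +0.94609 +0.27358]
  R  [+0.35563 -0.31920 +0.87843]
t = (-0.30459, -0.26436, +1.15892) m
tr R = 2.742911; θ = arccos((tr R − 1)/2) = 0.512634 rad = 29.372°
axis k = ((R−Rᵀ)₃₂, (R−Rᵀ)₁₃, (R−Rᵀ)₂₁) / (2 sinθ) = (-0.604289, -0.761964, +0.232908)
rvec = θ·k = (-0.309779, -0.390609, +0.119396)

rvec=(-0.3098, -0.3906, 0.1194) tvec=(-0.3046, -0.2644, 1.1589)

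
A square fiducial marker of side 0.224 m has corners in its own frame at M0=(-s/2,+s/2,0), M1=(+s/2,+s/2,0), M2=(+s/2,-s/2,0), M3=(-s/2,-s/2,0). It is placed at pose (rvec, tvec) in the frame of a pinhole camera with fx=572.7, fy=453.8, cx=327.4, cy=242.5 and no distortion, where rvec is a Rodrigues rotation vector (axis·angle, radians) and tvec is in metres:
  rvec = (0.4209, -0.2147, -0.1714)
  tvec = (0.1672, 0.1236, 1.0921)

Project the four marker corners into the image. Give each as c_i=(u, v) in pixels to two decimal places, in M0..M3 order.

c0=(364.61, 342.82) c1=(470.04, 321.21) c2=(468.22, 242.32) c3=(353.02, 262.97)

Intrinsics K: fx=572.7, fy=453.8, cx=327.4, cy=242.5
Marker side s = 0.224 m; corners in marker frame (Z=0):
  M0 = (-0.1120, +0.1120, 0)
  M1 = (+0.1120, +0.1120, 0)
  M2 = (+0.1120, -0.1120, 0)
  M3 = (-0.1120, -0.1120, 0)
rvec = (0.4209, -0.2147, -0.1714), |rvec| = θ = 0.50262 rad = 28.798°
Rodrigues: sinθ=0.48173, 1−cosθ=0.12368; R = I + sinθ·[k]× + (1−cosθ)·[k]×²:
    [+0.96305 +0.12003 -0.24109]
    [-0.20851 +0.89889 -0.38538]
    [+0.17046 +0.42142 +0.89070]
t = (0.1672, 0.1236, 1.0921) m
M0: Pc = R·M0+t = (+0.07278, +0.24763, +1.12021); u = 572.7·(+0.07278)/1.12021 + 327.4 = 364.6094, v = 453.8·(+0.24763)/1.12021 + 242.5 = 342.8154
M1: Pc = R·M1+t = (+0.28851, +0.20092, +1.15839); u = 572.7·(+0.28851)/1.15839 + 327.4 = 470.0351, v = 453.8·(+0.20092)/1.15839 + 242.5 = 321.2113
M2: Pc = R·M2+t = (+0.26162, -0.00043, +1.06399); u = 572.7·(+0.26162)/1.06399 + 327.4 = 468.2174, v = 453.8·(-0.00043)/1.06399 + 242.5 = 242.3170
M3: Pc = R·M3+t = (+0.04589, +0.04628, +1.02581); u = 572.7·(+0.04589)/1.02581 + 327.4 = 353.0225, v = 453.8·(+0.04628)/1.02581 + 242.5 = 262.9726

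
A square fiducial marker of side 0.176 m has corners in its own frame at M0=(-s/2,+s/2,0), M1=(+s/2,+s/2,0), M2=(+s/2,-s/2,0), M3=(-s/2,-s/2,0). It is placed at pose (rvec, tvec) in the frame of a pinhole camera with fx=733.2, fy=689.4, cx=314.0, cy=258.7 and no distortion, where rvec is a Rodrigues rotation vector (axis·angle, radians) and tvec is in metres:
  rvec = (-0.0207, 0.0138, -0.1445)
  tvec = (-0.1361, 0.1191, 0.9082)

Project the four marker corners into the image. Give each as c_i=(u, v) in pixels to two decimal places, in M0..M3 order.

c0=(143.89, 424.97) c1=(284.54, 406.05) c2=(264.25, 273.38) c3=(124.23, 292.53)

Intrinsics K: fx=733.2, fy=689.4, cx=314.0, cy=258.7
Marker side s = 0.176 m; corners in marker frame (Z=0):
  M0 = (-0.0880, +0.0880, 0)
  M1 = (+0.0880, +0.0880, 0)
  M2 = (+0.0880, -0.0880, 0)
  M3 = (-0.0880, -0.0880, 0)
rvec = (-0.0207, 0.0138, -0.1445), |rvec| = θ = 0.14663 rad = 8.401°
Rodrigues: sinθ=0.14610, 1−cosθ=0.01073; R = I + sinθ·[k]× + (1−cosθ)·[k]×²:
    [+0.98948 +0.14384 +0.01524]
    [-0.14413 +0.98936 +0.01963]
    [-0.01226 -0.02162 +0.99969]
t = (-0.1361, 0.1191, 0.9082) m
M0: Pc = R·M0+t = (-0.21052, +0.21885, +0.90738); u = 733.2·(-0.21052)/0.90738 + 314.0 = 143.8933, v = 689.4·(+0.21885)/0.90738 + 258.7 = 424.9742
M1: Pc = R·M1+t = (-0.03637, +0.19348, +0.90522); u = 733.2·(-0.03637)/0.90522 + 314.0 = 284.5434, v = 689.4·(+0.19348)/0.90522 + 258.7 = 406.0521
M2: Pc = R·M2+t = (-0.06168, +0.01935, +0.90902); u = 733.2·(-0.06168)/0.90902 + 314.0 = 264.2475, v = 689.4·(+0.01935)/0.90902 + 258.7 = 273.3771
M3: Pc = R·M3+t = (-0.23583, +0.04472, +0.91118); u = 733.2·(-0.23583)/0.91118 + 314.0 = 124.2327, v = 689.4·(+0.04472)/0.91118 + 258.7 = 292.5344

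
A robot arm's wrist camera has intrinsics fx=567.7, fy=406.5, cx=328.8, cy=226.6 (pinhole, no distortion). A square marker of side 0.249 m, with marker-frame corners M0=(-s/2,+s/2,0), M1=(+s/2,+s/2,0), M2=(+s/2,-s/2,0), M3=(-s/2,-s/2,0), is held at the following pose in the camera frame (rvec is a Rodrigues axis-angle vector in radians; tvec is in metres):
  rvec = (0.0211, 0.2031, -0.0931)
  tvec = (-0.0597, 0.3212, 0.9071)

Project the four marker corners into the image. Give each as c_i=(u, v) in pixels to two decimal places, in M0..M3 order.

c0=(225.84, 425.28) c1=(376.01, 426.28) c2=(361.00, 312.49) c3=(211.18, 317.65)

Intrinsics K: fx=567.7, fy=406.5, cx=328.8, cy=226.6
Marker side s = 0.249 m; corners in marker frame (Z=0):
  M0 = (-0.1245, +0.1245, 0)
  M1 = (+0.1245, +0.1245, 0)
  M2 = (+0.1245, -0.1245, 0)
  M3 = (-0.1245, -0.1245, 0)
rvec = (0.0211, 0.2031, -0.0931), |rvec| = θ = 0.22442 rad = 12.858°
Rodrigues: sinθ=0.22254, 1−cosθ=0.02508; R = I + sinθ·[k]× + (1−cosθ)·[k]×²:
    [+0.97515 +0.09445 +0.20042]
    [-0.09019 +0.99546 -0.03034]
    [-0.20238 +0.01151 +0.97924]
t = (-0.0597, 0.3212, 0.9071) m
M0: Pc = R·M0+t = (-0.16935, +0.45636, +0.93373); u = 567.7·(-0.16935)/0.93373 + 328.8 = 225.8389, v = 406.5·(+0.45636)/0.93373 + 226.6 = 425.2784
M1: Pc = R·M1+t = (+0.07347, +0.43391, +0.88334); u = 567.7·(+0.07347)/0.88334 + 328.8 = 376.0144, v = 406.5·(+0.43391)/0.88334 + 226.6 = 426.2782
M2: Pc = R·M2+t = (+0.04995, +0.18604, +0.88047); u = 567.7·(+0.04995)/0.88047 + 328.8 = 361.0037, v = 406.5·(+0.18604)/0.88047 + 226.6 = 312.4903
M3: Pc = R·M3+t = (-0.19287, +0.20849, +0.93086); u = 567.7·(-0.19287)/0.93086 + 328.8 = 211.1784, v = 406.5·(+0.20849)/0.93086 + 226.6 = 317.6472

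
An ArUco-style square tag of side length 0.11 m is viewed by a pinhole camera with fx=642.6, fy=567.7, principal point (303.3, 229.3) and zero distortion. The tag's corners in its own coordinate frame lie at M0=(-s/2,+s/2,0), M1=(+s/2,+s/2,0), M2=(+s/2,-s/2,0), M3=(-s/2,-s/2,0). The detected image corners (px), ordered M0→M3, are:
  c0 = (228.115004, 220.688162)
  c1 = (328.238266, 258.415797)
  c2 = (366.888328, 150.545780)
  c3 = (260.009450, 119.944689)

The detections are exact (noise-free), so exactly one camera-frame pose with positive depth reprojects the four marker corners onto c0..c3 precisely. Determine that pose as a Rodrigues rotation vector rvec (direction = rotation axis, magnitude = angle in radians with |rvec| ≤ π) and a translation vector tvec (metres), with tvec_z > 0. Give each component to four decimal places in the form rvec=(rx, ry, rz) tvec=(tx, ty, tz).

rvec=(0.1277, 0.4659, 0.3339) tvec=(-0.0088, -0.0418, 0.5710)

Intrinsics K: fx=642.6, fy=567.7, cx=303.3, cy=229.3
Marker side s = 0.11 m; corners in marker frame (Z=0):
  M0 = (-0.0550, +0.0550, 0)
  M1 = (+0.0550, +0.0550, 0)
  M2 = (+0.0550, -0.0550, 0)
  M3 = (-0.0550, -0.0550, 0)
Detected image corners:
  c0 = (228.115004, 220.688162) px
  c1 = (328.238266, 258.415797) px
  c2 = (366.888328, 150.545780) px
  c3 = (260.009450, 119.944689) px
Planar DLT: solve 8×8 A·h = b for H (H[2,2]=1):
  H  [+723.33502 -217.84375 +293.39171]
  H  [+173.72403 +1011.28380 +187.69433]
  H  [-0.73359 +0.34337 +1.00000]
B = K⁻¹H; ‖b₁‖=1.751391, ‖b₂‖=1.751391; λ = 2/(‖b₁‖+‖b₂‖) = 0.570975, sign → tz>0 ⇒ λ=+0.570975
r₁ = λ·B[:,0] = (+0.84041,+0.34391,-0.41886); r₂ = λ·B[:,1] = (-0.28610,+0.93793,+0.19606)
r₃ = r₁×r₂ = (+0.46028,-0.04493,+0.88663); SVD([r₁ r₂ r₃]) → R = UVᵀ:
  R  [+0.84041 -0.28610 +0.46028]
  R  [+0.34391 +0.93793 -0.04493]
  R  [-0.41886 +0.19606 +0.88663]
t = (-0.00880, -0.04185, +0.57097) m
tr R = 2.664969; θ = arccos((tr R − 1)/2) = 0.587219 rad = 33.645°
axis k = ((R−Rᵀ)₃₂, (R−Rᵀ)₁₃, (R−Rᵀ)₂₁) / (2 sinθ) = (+0.217481, +0.793382, +0.568549)
rvec = θ·k = (+0.127709, +0.465889, +0.333863)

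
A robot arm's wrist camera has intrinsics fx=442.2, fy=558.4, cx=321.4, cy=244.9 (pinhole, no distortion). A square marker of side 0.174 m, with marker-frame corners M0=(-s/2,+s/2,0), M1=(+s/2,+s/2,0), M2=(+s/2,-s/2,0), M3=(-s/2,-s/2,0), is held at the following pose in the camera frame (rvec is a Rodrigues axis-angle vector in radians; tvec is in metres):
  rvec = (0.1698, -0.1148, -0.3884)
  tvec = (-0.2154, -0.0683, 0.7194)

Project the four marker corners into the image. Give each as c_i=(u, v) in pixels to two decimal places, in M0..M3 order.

c0=(161.51, 279.04) c1=(259.73, 227.95) c2=(217.21, 102.43) c3=(113.58, 153.44)

Intrinsics K: fx=442.2, fy=558.4, cx=321.4, cy=244.9
Marker side s = 0.174 m; corners in marker frame (Z=0):
  M0 = (-0.0870, +0.0870, 0)
  M1 = (+0.0870, +0.0870, 0)
  M2 = (+0.0870, -0.0870, 0)
  M3 = (-0.0870, -0.0870, 0)
rvec = (0.1698, -0.1148, -0.3884), |rvec| = θ = 0.43916 rad = 25.162°
Rodrigues: sinθ=0.42518, 1−cosθ=0.09489; R = I + sinθ·[k]× + (1−cosθ)·[k]×²:
    [+0.91929 +0.36644 -0.14359]
    [-0.38563 +0.91159 -0.14246]
    [+0.07870 +0.18633 +0.97933]
t = (-0.2154, -0.0683, 0.7194) m
M0: Pc = R·M0+t = (-0.26350, +0.04456, +0.72876); u = 442.2·(-0.26350)/0.72876 + 321.4 = 161.5146, v = 558.4·(+0.04456)/0.72876 + 244.9 = 279.0415
M1: Pc = R·M1+t = (-0.10354, -0.02254, +0.74246); u = 442.2·(-0.10354)/0.74246 + 321.4 = 259.7321, v = 558.4·(-0.02254)/0.74246 + 244.9 = 227.9470
M2: Pc = R·M2+t = (-0.16730, -0.18116, +0.71004); u = 442.2·(-0.16730)/0.71004 + 321.4 = 217.2066, v = 558.4·(-0.18116)/0.71004 + 244.9 = 102.4303
M3: Pc = R·M3+t = (-0.32726, -0.11406, +0.69634); u = 442.2·(-0.32726)/0.69634 + 321.4 = 113.5799, v = 558.4·(-0.11406)/0.69634 + 244.9 = 153.4356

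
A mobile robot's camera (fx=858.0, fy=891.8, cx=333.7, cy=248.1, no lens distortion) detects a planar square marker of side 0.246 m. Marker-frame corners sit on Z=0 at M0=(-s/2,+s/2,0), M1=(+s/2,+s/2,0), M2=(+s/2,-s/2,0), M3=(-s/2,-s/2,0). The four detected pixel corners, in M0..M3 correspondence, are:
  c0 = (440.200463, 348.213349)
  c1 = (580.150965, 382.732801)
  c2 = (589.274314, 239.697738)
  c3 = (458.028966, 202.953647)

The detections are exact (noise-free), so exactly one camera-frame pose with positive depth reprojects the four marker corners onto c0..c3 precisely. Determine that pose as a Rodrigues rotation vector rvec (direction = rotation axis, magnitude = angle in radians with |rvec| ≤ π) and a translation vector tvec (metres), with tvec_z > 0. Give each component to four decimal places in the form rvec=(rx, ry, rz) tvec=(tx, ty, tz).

Intrinsics K: fx=858.0, fy=891.8, cx=333.7, cy=248.1
Marker side s = 0.246 m; corners in marker frame (Z=0):
  M0 = (-0.1230, +0.1230, 0)
  M1 = (+0.1230, +0.1230, 0)
  M2 = (+0.1230, -0.1230, 0)
  M3 = (-0.1230, -0.1230, 0)
Detected image corners:
  c0 = (440.200463, 348.213349) px
  c1 = (580.150965, 382.732801) px
  c2 = (589.274314, 239.697738) px
  c3 = (458.028966, 202.953647) px
Planar DLT: solve 8×8 A·h = b for H (H[2,2]=1):
  H  [+614.86755 -183.02811 +518.15542]
  H  [+181.42131 +512.94917 +291.46745]
  H  [+0.12419 -0.24863 +1.00000]
B = K⁻¹H; ‖b₁‖=0.700432, ‖b₂‖=0.700432; λ = 2/(‖b₁‖+‖b₂‖) = 1.427690, sign → tz>0 ⇒ λ=+1.427690
r₁ = λ·B[:,0] = (+0.95416,+0.24111,+0.17731); r₂ = λ·B[:,1] = (-0.16650,+0.91994,-0.35496)
r₃ = r₁×r₂ = (-0.24870,+0.30917,+0.91791); SVD([r₁ r₂ r₃]) → R = UVᵀ:
  R  [+0.95416 -0.16650 -0.24870]
  R  [+0.24111 +0.91994 +0.30917]
  R  [+0.17731 -0.35496 +0.91791]
t = (+0.30693, +0.06943, +1.42769) m
tr R = 2.792011; θ = arccos((tr R − 1)/2) = 0.460106 rad = 26.362°
axis k = ((R−Rᵀ)₃₂, (R−Rᵀ)₁₃, (R−Rᵀ)₂₁) / (2 sinθ) = (-0.747820, -0.479694, +0.458976)
rvec = θ·k = (-0.344077, -0.220710, +0.211178)

rvec=(-0.3441, -0.2207, 0.2112) tvec=(0.3069, 0.0694, 1.4277)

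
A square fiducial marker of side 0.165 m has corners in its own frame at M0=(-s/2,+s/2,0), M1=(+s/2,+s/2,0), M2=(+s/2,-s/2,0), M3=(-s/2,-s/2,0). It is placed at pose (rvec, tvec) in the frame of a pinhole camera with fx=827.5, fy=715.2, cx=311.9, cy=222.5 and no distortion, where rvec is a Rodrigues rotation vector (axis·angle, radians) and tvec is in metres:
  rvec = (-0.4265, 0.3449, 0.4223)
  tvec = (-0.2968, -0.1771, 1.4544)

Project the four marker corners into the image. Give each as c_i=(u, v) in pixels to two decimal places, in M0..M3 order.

c0=(82.26, 156.34) c1=(155.21, 180.14) c2=(204.37, 114.29) c3=(131.82, 94.23)

Intrinsics K: fx=827.5, fy=715.2, cx=311.9, cy=222.5
Marker side s = 0.165 m; corners in marker frame (Z=0):
  M0 = (-0.0825, +0.0825, 0)
  M1 = (+0.0825, +0.0825, 0)
  M2 = (+0.0825, -0.0825, 0)
  M3 = (-0.0825, -0.0825, 0)
rvec = (-0.4265, 0.3449, 0.4223), |rvec| = θ = 0.69224 rad = 39.662°
Rodrigues: sinθ=0.63826, 1−cosθ=0.23018; R = I + sinθ·[k]× + (1−cosθ)·[k]×²:
    [+0.85720 -0.46003 +0.23149]
    [+0.31871 +0.82696 +0.46321]
    [-0.40452 -0.32328 +0.85548]
t = (-0.2968, -0.1771, 1.4544) m
M0: Pc = R·M0+t = (-0.40547, -0.13517, +1.46110); u = 827.5·(-0.40547)/1.46110 + 311.9 = 82.2601, v = 715.2·(-0.13517)/1.46110 + 222.5 = 156.3354
M1: Pc = R·M1+t = (-0.26403, -0.08258, +1.39436); u = 827.5·(-0.26403)/1.39436 + 311.9 = 155.2054, v = 715.2·(-0.08258)/1.39436 + 222.5 = 180.1416
M2: Pc = R·M2+t = (-0.18813, -0.21903, +1.44770); u = 827.5·(-0.18813)/1.44770 + 311.9 = 204.3661, v = 715.2·(-0.21903)/1.44770 + 222.5 = 114.2933
M3: Pc = R·M3+t = (-0.32957, -0.27162, +1.51444); u = 827.5·(-0.32957)/1.51444 + 311.9 = 131.8234, v = 715.2·(-0.27162)/1.51444 + 222.5 = 94.2278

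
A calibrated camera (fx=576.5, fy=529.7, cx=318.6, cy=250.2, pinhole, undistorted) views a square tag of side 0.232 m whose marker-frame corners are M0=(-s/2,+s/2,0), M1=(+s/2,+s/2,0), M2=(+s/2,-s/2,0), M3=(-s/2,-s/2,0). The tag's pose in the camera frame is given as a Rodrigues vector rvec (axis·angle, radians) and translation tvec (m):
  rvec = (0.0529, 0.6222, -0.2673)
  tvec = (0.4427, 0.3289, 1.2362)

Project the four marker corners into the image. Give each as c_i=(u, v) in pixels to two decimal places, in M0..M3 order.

c0=(488.34, 440.71) c1=(597.50, 438.39) c2=(565.77, 336.15) c3=(460.49, 349.01)

Intrinsics K: fx=576.5, fy=529.7, cx=318.6, cy=250.2
Marker side s = 0.232 m; corners in marker frame (Z=0):
  M0 = (-0.1160, +0.1160, 0)
  M1 = (+0.1160, +0.1160, 0)
  M2 = (+0.1160, -0.1160, 0)
  M3 = (-0.1160, -0.1160, 0)
rvec = (0.0529, 0.6222, -0.2673), |rvec| = θ = 0.67925 rad = 38.918°
Rodrigues: sinθ=0.62821, 1−cosθ=0.22196; R = I + sinθ·[k]× + (1−cosθ)·[k]×²:
    [+0.77939 +0.26305 +0.56864]
    [-0.23138 +0.96428 -0.12893]
    [-0.58225 -0.03108 +0.81242]
t = (0.4427, 0.3289, 1.2362) m
M0: Pc = R·M0+t = (+0.38280, +0.46760, +1.30014); u = 576.5·(+0.38280)/1.30014 + 318.6 = 488.3414, v = 529.7·(+0.46760)/1.30014 + 250.2 = 440.7079
M1: Pc = R·M1+t = (+0.56362, +0.41392, +1.16505); u = 576.5·(+0.56362)/1.16505 + 318.6 = 597.4959, v = 529.7·(+0.41392)/1.16505 + 250.2 = 438.3902
M2: Pc = R·M2+t = (+0.50260, +0.19020, +1.17226); u = 576.5·(+0.50260)/1.17226 + 318.6 = 565.7680, v = 529.7·(+0.19020)/1.17226 + 250.2 = 336.1453
M3: Pc = R·M3+t = (+0.32178, +0.24388, +1.30735); u = 576.5·(+0.32178)/1.30735 + 318.6 = 460.4939, v = 529.7·(+0.24388)/1.30735 + 250.2 = 349.0147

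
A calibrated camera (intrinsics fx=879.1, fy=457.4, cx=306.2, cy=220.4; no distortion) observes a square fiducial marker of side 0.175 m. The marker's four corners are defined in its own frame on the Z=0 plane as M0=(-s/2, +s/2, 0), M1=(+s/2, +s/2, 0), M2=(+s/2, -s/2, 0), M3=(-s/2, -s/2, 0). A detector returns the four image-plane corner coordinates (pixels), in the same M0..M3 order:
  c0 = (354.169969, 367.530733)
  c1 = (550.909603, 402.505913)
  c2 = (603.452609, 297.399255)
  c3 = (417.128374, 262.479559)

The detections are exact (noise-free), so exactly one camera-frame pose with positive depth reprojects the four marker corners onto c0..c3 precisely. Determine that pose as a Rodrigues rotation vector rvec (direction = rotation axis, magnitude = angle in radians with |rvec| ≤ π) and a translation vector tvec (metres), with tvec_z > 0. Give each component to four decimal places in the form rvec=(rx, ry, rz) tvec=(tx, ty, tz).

rvec=(-0.1984, -0.1039, 0.3401) tvec=(0.1493, 0.1801, 0.7428)

Intrinsics K: fx=879.1, fy=457.4, cx=306.2, cy=220.4
Marker side s = 0.175 m; corners in marker frame (Z=0):
  M0 = (-0.0875, +0.0875, 0)
  M1 = (+0.0875, +0.0875, 0)
  M2 = (+0.0875, -0.0875, 0)
  M3 = (-0.0875, -0.0875, 0)
Detected image corners:
  c0 = (354.169969, 367.530733) px
  c1 = (550.909603, 402.505913) px
  c2 = (603.452609, 297.399255) px
  c3 = (417.128374, 262.479559) px
Planar DLT: solve 8×8 A·h = b for H (H[2,2]=1):
  H  [+1137.62865 -466.12525 +482.89487]
  H  [+230.01290 +506.27908 +331.31615]
  H  [+0.09119 -0.28325 +1.00000]
B = K⁻¹H; ‖b₁‖=1.346251, ‖b₂‖=1.346251; λ = 2/(‖b₁‖+‖b₂‖) = 0.742804, sign → tz>0 ⇒ λ=+0.742804
r₁ = λ·B[:,0] = (+0.93766,+0.34090,+0.06773); r₂ = λ·B[:,1] = (-0.32057,+0.92356,-0.21040)
r₃ = r₁×r₂ = (-0.13428,+0.17557,+0.97527); SVD([r₁ r₂ r₃]) → R = UVᵀ:
  R  [+0.93766 -0.32057 -0.13428]
  R  [+0.34090 +0.92356 +0.17557]
  R  [+0.06773 -0.21040 +0.97527]
t = (+0.14930, +0.18012, +0.74280) m
tr R = 2.836486; θ = arccos((tr R − 1)/2) = 0.407175 rad = 23.329°
axis k = ((R−Rᵀ)₃₂, (R−Rᵀ)₁₃, (R−Rᵀ)₂₁) / (2 sinθ) = (-0.487304, -0.255054, +0.835154)
rvec = θ·k = (-0.198418, -0.103852, +0.340054)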